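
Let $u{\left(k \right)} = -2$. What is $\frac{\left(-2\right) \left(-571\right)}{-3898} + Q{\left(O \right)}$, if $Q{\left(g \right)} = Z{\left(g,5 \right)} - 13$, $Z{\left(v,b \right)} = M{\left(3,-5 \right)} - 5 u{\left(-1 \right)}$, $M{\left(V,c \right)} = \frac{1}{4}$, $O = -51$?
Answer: $- \frac{23723}{7796} \approx -3.043$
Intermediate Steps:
$M{\left(V,c \right)} = \frac{1}{4}$
$Z{\left(v,b \right)} = \frac{41}{4}$ ($Z{\left(v,b \right)} = \frac{1}{4} - -10 = \frac{1}{4} + 10 = \frac{41}{4}$)
$Q{\left(g \right)} = - \frac{11}{4}$ ($Q{\left(g \right)} = \frac{41}{4} - 13 = - \frac{11}{4}$)
$\frac{\left(-2\right) \left(-571\right)}{-3898} + Q{\left(O \right)} = \frac{\left(-2\right) \left(-571\right)}{-3898} - \frac{11}{4} = 1142 \left(- \frac{1}{3898}\right) - \frac{11}{4} = - \frac{571}{1949} - \frac{11}{4} = - \frac{23723}{7796}$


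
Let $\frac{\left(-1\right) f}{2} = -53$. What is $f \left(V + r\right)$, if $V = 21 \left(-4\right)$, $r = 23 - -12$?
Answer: $-5194$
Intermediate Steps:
$r = 35$ ($r = 23 + 12 = 35$)
$V = -84$
$f = 106$ ($f = \left(-2\right) \left(-53\right) = 106$)
$f \left(V + r\right) = 106 \left(-84 + 35\right) = 106 \left(-49\right) = -5194$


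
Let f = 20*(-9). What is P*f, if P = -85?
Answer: 15300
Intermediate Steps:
f = -180
P*f = -85*(-180) = 15300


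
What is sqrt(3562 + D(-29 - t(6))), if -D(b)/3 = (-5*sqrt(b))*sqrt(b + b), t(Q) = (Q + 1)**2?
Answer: sqrt(3562 - 1170*sqrt(2)) ≈ 43.673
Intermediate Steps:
t(Q) = (1 + Q)**2
D(b) = 15*b*sqrt(2) (D(b) = -3*(-5*sqrt(b))*sqrt(b + b) = -3*(-5*sqrt(b))*sqrt(2*b) = -3*(-5*sqrt(b))*sqrt(2)*sqrt(b) = -(-15)*b*sqrt(2) = 15*b*sqrt(2))
sqrt(3562 + D(-29 - t(6))) = sqrt(3562 + 15*(-29 - (1 + 6)**2)*sqrt(2)) = sqrt(3562 + 15*(-29 - 1*7**2)*sqrt(2)) = sqrt(3562 + 15*(-29 - 1*49)*sqrt(2)) = sqrt(3562 + 15*(-29 - 49)*sqrt(2)) = sqrt(3562 + 15*(-78)*sqrt(2)) = sqrt(3562 - 1170*sqrt(2))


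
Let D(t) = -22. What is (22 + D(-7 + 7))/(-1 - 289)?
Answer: 0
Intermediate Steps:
(22 + D(-7 + 7))/(-1 - 289) = (22 - 22)/(-1 - 289) = 0/(-290) = 0*(-1/290) = 0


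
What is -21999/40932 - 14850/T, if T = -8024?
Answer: 4492919/3421233 ≈ 1.3132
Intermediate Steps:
-21999/40932 - 14850/T = -21999/40932 - 14850/(-8024) = -21999*1/40932 - 14850*(-1/8024) = -7333/13644 + 7425/4012 = 4492919/3421233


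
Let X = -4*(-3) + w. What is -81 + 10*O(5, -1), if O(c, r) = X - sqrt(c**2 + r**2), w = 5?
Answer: 89 - 10*sqrt(26) ≈ 38.010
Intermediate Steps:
X = 17 (X = -4*(-3) + 5 = 12 + 5 = 17)
O(c, r) = 17 - sqrt(c**2 + r**2)
-81 + 10*O(5, -1) = -81 + 10*(17 - sqrt(5**2 + (-1)**2)) = -81 + 10*(17 - sqrt(25 + 1)) = -81 + 10*(17 - sqrt(26)) = -81 + (170 - 10*sqrt(26)) = 89 - 10*sqrt(26)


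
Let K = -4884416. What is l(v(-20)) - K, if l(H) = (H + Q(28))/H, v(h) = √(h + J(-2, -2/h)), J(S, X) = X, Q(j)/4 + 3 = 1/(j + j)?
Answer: 4884417 + 167*I*√1990/2786 ≈ 4.8844e+6 + 2.674*I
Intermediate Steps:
Q(j) = -12 + 2/j (Q(j) = -12 + 4/(j + j) = -12 + 4/((2*j)) = -12 + 4*(1/(2*j)) = -12 + 2/j)
v(h) = √(h - 2/h)
l(H) = (-167/14 + H)/H (l(H) = (H + (-12 + 2/28))/H = (H + (-12 + 2*(1/28)))/H = (H + (-12 + 1/14))/H = (H - 167/14)/H = (-167/14 + H)/H)
l(v(-20)) - K = (-167/14 + √(-20 - 2/(-20)))/(√(-20 - 2/(-20))) - 1*(-4884416) = (-167/14 + √(-20 - 2*(-1/20)))/(√(-20 - 2*(-1/20))) + 4884416 = (-167/14 + √(-20 + ⅒))/(√(-20 + ⅒)) + 4884416 = (-167/14 + √(-199/10))/(√(-199/10)) + 4884416 = (-167/14 + I*√1990/10)/((I*√1990/10)) + 4884416 = (-I*√1990/199)*(-167/14 + I*√1990/10) + 4884416 = -I*√1990*(-167/14 + I*√1990/10)/199 + 4884416 = 4884416 - I*√1990*(-167/14 + I*√1990/10)/199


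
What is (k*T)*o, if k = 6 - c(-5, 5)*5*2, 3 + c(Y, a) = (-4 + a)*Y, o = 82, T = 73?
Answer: 514796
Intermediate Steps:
c(Y, a) = -3 + Y*(-4 + a) (c(Y, a) = -3 + (-4 + a)*Y = -3 + Y*(-4 + a))
k = 86 (k = 6 - (-3 - 4*(-5) - 5*5)*5*2 = 6 - (-3 + 20 - 25)*5*2 = 6 - (-8*5)*2 = 6 - (-40)*2 = 6 - 1*(-80) = 6 + 80 = 86)
(k*T)*o = (86*73)*82 = 6278*82 = 514796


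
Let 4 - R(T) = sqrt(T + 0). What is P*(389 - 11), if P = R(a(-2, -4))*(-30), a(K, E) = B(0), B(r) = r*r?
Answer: -45360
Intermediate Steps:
B(r) = r**2
a(K, E) = 0 (a(K, E) = 0**2 = 0)
R(T) = 4 - sqrt(T) (R(T) = 4 - sqrt(T + 0) = 4 - sqrt(T))
P = -120 (P = (4 - sqrt(0))*(-30) = (4 - 1*0)*(-30) = (4 + 0)*(-30) = 4*(-30) = -120)
P*(389 - 11) = -120*(389 - 11) = -120*378 = -45360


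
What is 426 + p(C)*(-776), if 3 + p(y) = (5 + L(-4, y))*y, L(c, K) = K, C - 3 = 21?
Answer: -537342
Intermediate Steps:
C = 24 (C = 3 + 21 = 24)
p(y) = -3 + y*(5 + y) (p(y) = -3 + (5 + y)*y = -3 + y*(5 + y))
426 + p(C)*(-776) = 426 + (-3 + 24**2 + 5*24)*(-776) = 426 + (-3 + 576 + 120)*(-776) = 426 + 693*(-776) = 426 - 537768 = -537342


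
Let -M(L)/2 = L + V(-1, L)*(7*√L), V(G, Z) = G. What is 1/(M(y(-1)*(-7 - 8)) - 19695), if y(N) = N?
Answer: -1315/25938179 - 14*√15/389072685 ≈ -5.0837e-5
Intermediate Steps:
M(L) = -2*L + 14*√L (M(L) = -2*(L - 7*√L) = -2*L + 14*√L)
1/(M(y(-1)*(-7 - 8)) - 19695) = 1/((-(-2)*(-7 - 8) + 14*√(-(-7 - 8))) - 19695) = 1/((-(-2)*(-15) + 14*√(-1*(-15))) - 19695) = 1/((-2*15 + 14*√15) - 19695) = 1/((-30 + 14*√15) - 19695) = 1/(-19725 + 14*√15)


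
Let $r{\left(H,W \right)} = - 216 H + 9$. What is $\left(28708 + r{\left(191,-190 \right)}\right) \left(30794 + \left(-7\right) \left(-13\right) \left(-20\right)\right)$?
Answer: $-363304986$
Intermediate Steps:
$r{\left(H,W \right)} = 9 - 216 H$
$\left(28708 + r{\left(191,-190 \right)}\right) \left(30794 + \left(-7\right) \left(-13\right) \left(-20\right)\right) = \left(28708 + \left(9 - 41256\right)\right) \left(30794 + \left(-7\right) \left(-13\right) \left(-20\right)\right) = \left(28708 + \left(9 - 41256\right)\right) \left(30794 + 91 \left(-20\right)\right) = \left(28708 - 41247\right) \left(30794 - 1820\right) = \left(-12539\right) 28974 = -363304986$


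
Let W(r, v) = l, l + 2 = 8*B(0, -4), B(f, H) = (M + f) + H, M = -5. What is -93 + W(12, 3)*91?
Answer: -6827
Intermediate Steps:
B(f, H) = -5 + H + f (B(f, H) = (-5 + f) + H = -5 + H + f)
l = -74 (l = -2 + 8*(-5 - 4 + 0) = -2 + 8*(-9) = -2 - 72 = -74)
W(r, v) = -74
-93 + W(12, 3)*91 = -93 - 74*91 = -93 - 6734 = -6827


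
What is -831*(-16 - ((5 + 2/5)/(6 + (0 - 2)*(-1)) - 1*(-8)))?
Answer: 820197/40 ≈ 20505.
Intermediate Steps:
-831*(-16 - ((5 + 2/5)/(6 + (0 - 2)*(-1)) - 1*(-8))) = -831*(-16 - ((5 + 2*(⅕))/(6 - 2*(-1)) + 8)) = -831*(-16 - ((5 + ⅖)/(6 + 2) + 8)) = -831*(-16 - ((27/5)/8 + 8)) = -831*(-16 - ((27/5)*(⅛) + 8)) = -831*(-16 - (27/40 + 8)) = -831*(-16 - 1*347/40) = -831*(-16 - 347/40) = -831*(-987/40) = 820197/40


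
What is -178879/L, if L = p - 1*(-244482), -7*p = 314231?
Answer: -1252153/1397143 ≈ -0.89622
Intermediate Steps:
p = -314231/7 (p = -⅐*314231 = -314231/7 ≈ -44890.)
L = 1397143/7 (L = -314231/7 - 1*(-244482) = -314231/7 + 244482 = 1397143/7 ≈ 1.9959e+5)
-178879/L = -178879/1397143/7 = -178879*7/1397143 = -1252153/1397143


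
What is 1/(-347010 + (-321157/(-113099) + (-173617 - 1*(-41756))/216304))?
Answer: -24463766096/8489116918776471 ≈ -2.8818e-6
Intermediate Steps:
1/(-347010 + (-321157/(-113099) + (-173617 - 1*(-41756))/216304)) = 1/(-347010 + (-321157*(-1/113099) + (-173617 + 41756)*(1/216304))) = 1/(-347010 + (321157/113099 - 131861*1/216304)) = 1/(-347010 + (321157/113099 - 131861/216304)) = 1/(-347010 + 54554196489/24463766096) = 1/(-8489116918776471/24463766096) = -24463766096/8489116918776471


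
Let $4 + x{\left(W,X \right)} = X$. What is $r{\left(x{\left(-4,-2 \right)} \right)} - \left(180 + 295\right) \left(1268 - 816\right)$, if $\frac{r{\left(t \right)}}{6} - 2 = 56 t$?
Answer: $-216704$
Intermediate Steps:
$x{\left(W,X \right)} = -4 + X$
$r{\left(t \right)} = 12 + 336 t$ ($r{\left(t \right)} = 12 + 6 \cdot 56 t = 12 + 336 t$)
$r{\left(x{\left(-4,-2 \right)} \right)} - \left(180 + 295\right) \left(1268 - 816\right) = \left(12 + 336 \left(-4 - 2\right)\right) - \left(180 + 295\right) \left(1268 - 816\right) = \left(12 + 336 \left(-6\right)\right) - 475 \cdot 452 = \left(12 - 2016\right) - 214700 = -2004 - 214700 = -216704$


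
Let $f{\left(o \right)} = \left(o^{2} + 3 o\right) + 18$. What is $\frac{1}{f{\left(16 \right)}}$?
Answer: $\frac{1}{322} \approx 0.0031056$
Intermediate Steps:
$f{\left(o \right)} = 18 + o^{2} + 3 o$
$\frac{1}{f{\left(16 \right)}} = \frac{1}{18 + 16^{2} + 3 \cdot 16} = \frac{1}{18 + 256 + 48} = \frac{1}{322}$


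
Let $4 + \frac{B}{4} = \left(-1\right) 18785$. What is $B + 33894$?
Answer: $-41262$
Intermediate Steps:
$B = -75156$ ($B = -16 + 4 \left(\left(-1\right) 18785\right) = -16 + 4 \left(-18785\right) = -16 - 75140 = -75156$)
$B + 33894 = -75156 + 33894 = -41262$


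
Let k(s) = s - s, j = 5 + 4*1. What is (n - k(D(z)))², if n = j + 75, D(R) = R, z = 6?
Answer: 7056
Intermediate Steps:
j = 9 (j = 5 + 4 = 9)
n = 84 (n = 9 + 75 = 84)
k(s) = 0
(n - k(D(z)))² = (84 - 1*0)² = (84 + 0)² = 84² = 7056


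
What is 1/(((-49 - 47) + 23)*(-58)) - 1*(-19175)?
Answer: 81186951/4234 ≈ 19175.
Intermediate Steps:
1/(((-49 - 47) + 23)*(-58)) - 1*(-19175) = 1/((-96 + 23)*(-58)) + 19175 = 1/(-73*(-58)) + 19175 = 1/4234 + 19175 = 81186951/4234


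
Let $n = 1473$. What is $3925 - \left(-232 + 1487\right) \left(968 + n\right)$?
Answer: $-3059530$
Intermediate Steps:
$3925 - \left(-232 + 1487\right) \left(968 + n\right) = 3925 - \left(-232 + 1487\right) \left(968 + 1473\right) = 3925 - 1255 \cdot 2441 = 3925 - 3063455 = -3059530$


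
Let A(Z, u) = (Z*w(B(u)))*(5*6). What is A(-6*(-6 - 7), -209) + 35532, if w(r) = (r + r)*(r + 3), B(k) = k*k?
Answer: 8930192598252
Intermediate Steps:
B(k) = k²
w(r) = 2*r*(3 + r) (w(r) = (2*r)*(3 + r) = 2*r*(3 + r))
A(Z, u) = 60*Z*u²*(3 + u²) (A(Z, u) = (Z*(2*u²*(3 + u²)))*(5*6) = (2*Z*u²*(3 + u²))*30 = 60*Z*u²*(3 + u²))
A(-6*(-6 - 7), -209) + 35532 = 60*(-6*(-6 - 7))*(-209)²*(3 + (-209)²) + 35532 = 60*(-6*(-13))*43681*(3 + 43681) + 35532 = 60*78*43681*43684 + 35532 = 8930192562720 + 35532 = 8930192598252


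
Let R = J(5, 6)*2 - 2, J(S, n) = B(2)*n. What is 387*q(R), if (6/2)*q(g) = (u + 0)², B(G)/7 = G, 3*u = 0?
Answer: 0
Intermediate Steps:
u = 0 (u = (⅓)*0 = 0)
B(G) = 7*G
J(S, n) = 14*n (J(S, n) = (7*2)*n = 14*n)
R = 166 (R = (14*6)*2 - 2 = 84*2 - 2 = 168 - 2 = 166)
q(g) = 0 (q(g) = (0 + 0)²/3 = (⅓)*0² = (⅓)*0 = 0)
387*q(R) = 387*0 = 0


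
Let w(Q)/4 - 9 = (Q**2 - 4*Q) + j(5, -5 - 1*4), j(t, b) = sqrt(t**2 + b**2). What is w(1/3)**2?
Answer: 215776/81 + 2240*sqrt(106)/9 ≈ 5226.4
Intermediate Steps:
j(t, b) = sqrt(b**2 + t**2)
w(Q) = 36 - 16*Q + 4*sqrt(106) + 4*Q**2 (w(Q) = 36 + 4*((Q**2 - 4*Q) + sqrt((-5 - 1*4)**2 + 5**2)) = 36 + 4*((Q**2 - 4*Q) + sqrt((-5 - 4)**2 + 25)) = 36 + 4*((Q**2 - 4*Q) + sqrt((-9)**2 + 25)) = 36 + 4*((Q**2 - 4*Q) + sqrt(81 + 25)) = 36 + 4*((Q**2 - 4*Q) + sqrt(106)) = 36 + 4*(sqrt(106) + Q**2 - 4*Q) = 36 + (-16*Q + 4*sqrt(106) + 4*Q**2) = 36 - 16*Q + 4*sqrt(106) + 4*Q**2)
w(1/3)**2 = (36 - 16/3 + 4*sqrt(106) + 4*(1/3)**2)**2 = (36 - 16*1/3 + 4*sqrt(106) + 4*(1/3)**2)**2 = (36 - 16/3 + 4*sqrt(106) + 4*(1/9))**2 = (36 - 16/3 + 4*sqrt(106) + 4/9)**2 = (280/9 + 4*sqrt(106))**2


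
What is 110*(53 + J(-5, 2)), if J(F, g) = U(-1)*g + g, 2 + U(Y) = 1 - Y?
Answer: 6050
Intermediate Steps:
U(Y) = -1 - Y (U(Y) = -2 + (1 - Y) = -1 - Y)
J(F, g) = g (J(F, g) = (-1 - 1*(-1))*g + g = (-1 + 1)*g + g = 0*g + g = 0 + g = g)
110*(53 + J(-5, 2)) = 110*(53 + 2) = 110*55 = 6050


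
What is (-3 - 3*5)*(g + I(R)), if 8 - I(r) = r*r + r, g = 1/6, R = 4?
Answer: 213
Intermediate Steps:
g = ⅙ ≈ 0.16667
I(r) = 8 - r - r² (I(r) = 8 - (r*r + r) = 8 - (r² + r) = 8 - (r + r²) = 8 + (-r - r²) = 8 - r - r²)
(-3 - 3*5)*(g + I(R)) = (-3 - 3*5)*(⅙ + (8 - 1*4 - 1*4²)) = (-3 - 15)*(⅙ + (8 - 4 - 1*16)) = -18*(⅙ + (8 - 4 - 16)) = -18*(⅙ - 12) = -18*(-71/6) = 213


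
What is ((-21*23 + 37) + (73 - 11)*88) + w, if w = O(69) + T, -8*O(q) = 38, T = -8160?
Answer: -12619/4 ≈ -3154.8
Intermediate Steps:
O(q) = -19/4 (O(q) = -1/8*38 = -19/4)
w = -32659/4 (w = -19/4 - 8160 = -32659/4 ≈ -8164.8)
((-21*23 + 37) + (73 - 11)*88) + w = ((-21*23 + 37) + (73 - 11)*88) - 32659/4 = ((-483 + 37) + 62*88) - 32659/4 = (-446 + 5456) - 32659/4 = 5010 - 32659/4 = -12619/4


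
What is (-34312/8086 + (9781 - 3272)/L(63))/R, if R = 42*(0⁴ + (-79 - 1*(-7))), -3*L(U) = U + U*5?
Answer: 28477543/1540480032 ≈ 0.018486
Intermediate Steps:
L(U) = -2*U (L(U) = -(U + U*5)/3 = -(U + 5*U)/3 = -2*U)
R = -3024 (R = 42*(0 + (-79 + 7)) = 42*(0 - 72) = 42*(-72) = -3024)
(-34312/8086 + (9781 - 3272)/L(63))/R = (-34312/8086 + (9781 - 3272)/((-2*63)))/(-3024) = (-34312*1/8086 + 6509/(-126))*(-1/3024) = (-17156/4043 + 6509*(-1/126))*(-1/3024) = (-17156/4043 - 6509/126)*(-1/3024) = -28477543/509418*(-1/3024) = 28477543/1540480032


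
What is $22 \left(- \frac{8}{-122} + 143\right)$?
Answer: $\frac{191994}{61} \approx 3147.4$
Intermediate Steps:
$22 \left(- \frac{8}{-122} + 143\right) = 22 \left(\left(-8\right) \left(- \frac{1}{122}\right) + 143\right) = 22 \left(\frac{4}{61} + 143\right) = 22 \cdot \frac{8727}{61} = \frac{191994}{61}$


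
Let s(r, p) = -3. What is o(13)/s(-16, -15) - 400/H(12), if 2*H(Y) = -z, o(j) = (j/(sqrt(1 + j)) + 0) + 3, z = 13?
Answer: 787/13 - 13*sqrt(14)/42 ≈ 59.380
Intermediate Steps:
o(j) = 3 + j/sqrt(1 + j) (o(j) = (j/sqrt(1 + j) + 0) + 3 = j/sqrt(1 + j) + 3 = 3 + j/sqrt(1 + j))
H(Y) = -13/2 (H(Y) = (-1*13)/2 = (1/2)*(-13) = -13/2)
o(13)/s(-16, -15) - 400/H(12) = (3 + 13/sqrt(1 + 13))/(-3) - 400/(-13/2) = (3 + 13/sqrt(14))*(-1/3) - 400*(-2/13) = (3 + 13*(sqrt(14)/14))*(-1/3) + 800/13 = (3 + 13*sqrt(14)/14)*(-1/3) + 800/13 = (-1 - 13*sqrt(14)/42) + 800/13 = 787/13 - 13*sqrt(14)/42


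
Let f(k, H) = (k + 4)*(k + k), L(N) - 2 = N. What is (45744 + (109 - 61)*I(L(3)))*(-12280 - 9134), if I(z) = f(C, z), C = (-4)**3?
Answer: -8873618976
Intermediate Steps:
L(N) = 2 + N
C = -64
f(k, H) = 2*k*(4 + k) (f(k, H) = (4 + k)*(2*k) = 2*k*(4 + k))
I(z) = 7680 (I(z) = 2*(-64)*(4 - 64) = 2*(-64)*(-60) = 7680)
(45744 + (109 - 61)*I(L(3)))*(-12280 - 9134) = (45744 + (109 - 61)*7680)*(-12280 - 9134) = (45744 + 48*7680)*(-21414) = (45744 + 368640)*(-21414) = 414384*(-21414) = -8873618976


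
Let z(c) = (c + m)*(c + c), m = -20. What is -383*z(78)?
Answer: -3465384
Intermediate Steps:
z(c) = 2*c*(-20 + c) (z(c) = (c - 20)*(c + c) = (-20 + c)*(2*c) = 2*c*(-20 + c))
-383*z(78) = -766*78*(-20 + 78) = -766*78*58 = -383*9048 = -3465384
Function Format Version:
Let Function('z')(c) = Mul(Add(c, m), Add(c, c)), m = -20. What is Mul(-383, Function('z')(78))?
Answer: -3465384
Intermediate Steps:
Function('z')(c) = Mul(2, c, Add(-20, c)) (Function('z')(c) = Mul(Add(c, -20), Add(c, c)) = Mul(Add(-20, c), Mul(2, c)) = Mul(2, c, Add(-20, c)))
Mul(-383, Function('z')(78)) = Mul(-383, Mul(2, 78, Add(-20, 78))) = Mul(-383, Mul(2, 78, 58)) = Mul(-383, 9048) = -3465384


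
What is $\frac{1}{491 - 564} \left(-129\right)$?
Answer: $\frac{129}{73} \approx 1.7671$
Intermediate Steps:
$\frac{1}{491 - 564} \left(-129\right) = \frac{1}{-73} \left(-129\right) = \left(- \frac{1}{73}\right) \left(-129\right) = \frac{129}{73}$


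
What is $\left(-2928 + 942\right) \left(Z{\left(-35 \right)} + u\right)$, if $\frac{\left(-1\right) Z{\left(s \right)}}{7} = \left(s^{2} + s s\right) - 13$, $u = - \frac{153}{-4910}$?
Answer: $\frac{83173220241}{2455} \approx 3.3879 \cdot 10^{7}$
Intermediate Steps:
$u = \frac{153}{4910}$ ($u = \left(-153\right) \left(- \frac{1}{4910}\right) = \frac{153}{4910} \approx 0.031161$)
$Z{\left(s \right)} = 91 - 14 s^{2}$ ($Z{\left(s \right)} = - 7 \left(\left(s^{2} + s s\right) - 13\right) = - 7 \left(\left(s^{2} + s^{2}\right) - 13\right) = - 7 \left(2 s^{2} - 13\right) = - 7 \left(-13 + 2 s^{2}\right) = 91 - 14 s^{2}$)
$\left(-2928 + 942\right) \left(Z{\left(-35 \right)} + u\right) = \left(-2928 + 942\right) \left(\left(91 - 14 \left(-35\right)^{2}\right) + \frac{153}{4910}\right) = - 1986 \left(\left(91 - 17150\right) + \frac{153}{4910}\right) = - 1986 \left(-17059 + \frac{153}{4910}\right) = \left(-1986\right) \left(- \frac{83759537}{4910}\right) = \frac{83173220241}{2455}$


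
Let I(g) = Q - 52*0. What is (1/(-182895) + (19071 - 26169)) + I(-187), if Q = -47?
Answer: -1306784776/182895 ≈ -7145.0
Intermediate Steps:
I(g) = -47 (I(g) = -47 - 52*0 = -47 - 1*0 = -47 + 0 = -47)
(1/(-182895) + (19071 - 26169)) + I(-187) = (1/(-182895) + (19071 - 26169)) - 47 = (-1/182895 - 7098) - 47 = -1298188711/182895 - 47 = -1306784776/182895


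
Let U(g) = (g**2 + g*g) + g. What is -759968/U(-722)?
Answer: -379984/520923 ≈ -0.72944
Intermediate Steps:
U(g) = g + 2*g**2 (U(g) = (g**2 + g**2) + g = 2*g**2 + g = g + 2*g**2)
-759968/U(-722) = -759968*(-1/(722*(1 + 2*(-722)))) = -759968*(-1/(722*(1 - 1444))) = -759968/((-722*(-1443))) = -759968/1041846 = -759968*1/1041846 = -379984/520923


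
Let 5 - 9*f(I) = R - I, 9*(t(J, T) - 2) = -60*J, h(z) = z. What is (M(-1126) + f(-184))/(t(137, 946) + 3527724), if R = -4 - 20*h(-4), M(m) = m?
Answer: -3463/10580438 ≈ -0.00032730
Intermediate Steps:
t(J, T) = 2 - 20*J/3 (t(J, T) = 2 + (-60*J)/9 = 2 - 20*J/3)
R = 76 (R = -4 - 20*(-4) = -4 + 80 = 76)
f(I) = -71/9 + I/9 (f(I) = 5/9 - (76 - I)/9 = 5/9 + (-76/9 + I/9) = -71/9 + I/9)
(M(-1126) + f(-184))/(t(137, 946) + 3527724) = (-1126 + (-71/9 + (1/9)*(-184)))/((2 - 20/3*137) + 3527724) = (-1126 + (-71/9 - 184/9))/((2 - 2740/3) + 3527724) = (-1126 - 85/3)/(-2734/3 + 3527724) = -3463/(3*10580438/3) = -3463/3*3/10580438 = -3463/10580438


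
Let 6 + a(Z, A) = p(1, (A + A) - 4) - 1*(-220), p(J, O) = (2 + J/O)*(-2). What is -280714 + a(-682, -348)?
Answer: -98176399/350 ≈ -2.8050e+5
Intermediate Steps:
p(J, O) = -4 - 2*J/O
a(Z, A) = 210 - 2/(-4 + 2*A) (a(Z, A) = -6 + ((-4 - 2*1/((A + A) - 4)) - 1*(-220)) = -6 + ((-4 - 2*1/(2*A - 4)) + 220) = -6 + ((-4 - 2*1/(-4 + 2*A)) + 220) = -6 + ((-4 - 2/(-4 + 2*A)) + 220) = -6 + (216 - 2/(-4 + 2*A)) = 210 - 2/(-4 + 2*A))
-280714 + a(-682, -348) = -280714 + (-421 + 210*(-348))/(-2 - 348) = -280714 + (-421 - 73080)/(-350) = -280714 - 1/350*(-73501) = -280714 + 73501/350 = -98176399/350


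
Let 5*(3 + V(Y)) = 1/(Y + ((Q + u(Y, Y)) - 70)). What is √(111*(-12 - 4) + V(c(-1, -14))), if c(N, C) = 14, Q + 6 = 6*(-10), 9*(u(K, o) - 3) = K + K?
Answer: 31*I*√50345610/5215 ≈ 42.178*I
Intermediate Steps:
u(K, o) = 3 + 2*K/9 (u(K, o) = 3 + (K + K)/9 = 3 + (2*K)/9 = 3 + 2*K/9)
Q = -66 (Q = -6 + 6*(-10) = -6 - 60 = -66)
V(Y) = -3 + 1/(5*(-133 + 11*Y/9)) (V(Y) = -3 + 1/(5*(Y + ((-66 + (3 + 2*Y/9)) - 70))) = -3 + 1/(5*(Y + ((-63 + 2*Y/9) - 70))) = -3 + 1/(5*(Y + (-133 + 2*Y/9))) = -3 + 1/(5*(-133 + 11*Y/9)))
√(111*(-12 - 4) + V(c(-1, -14))) = √(111*(-12 - 4) + 3*(5988 - 55*14)/(5*(-1197 + 11*14))) = √(111*(-16) + 3*(5988 - 770)/(5*(-1197 + 154))) = √(-1776 + (⅗)*5218/(-1043)) = √(-1776 + (⅗)*(-1/1043)*5218) = √(-1776 - 15654/5215) = √(-9277494/5215) = 31*I*√50345610/5215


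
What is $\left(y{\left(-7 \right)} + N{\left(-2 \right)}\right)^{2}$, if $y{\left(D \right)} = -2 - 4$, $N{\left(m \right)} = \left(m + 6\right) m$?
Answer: $196$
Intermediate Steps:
$N{\left(m \right)} = m \left(6 + m\right)$ ($N{\left(m \right)} = \left(6 + m\right) m = m \left(6 + m\right)$)
$y{\left(D \right)} = -6$
$\left(y{\left(-7 \right)} + N{\left(-2 \right)}\right)^{2} = \left(-6 - 2 \left(6 - 2\right)\right)^{2} = \left(-6 - 8\right)^{2} = \left(-14\right)^{2} = 196$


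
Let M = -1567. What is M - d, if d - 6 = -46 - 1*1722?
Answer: 195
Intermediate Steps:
d = -1762 (d = 6 + (-46 - 1*1722) = 6 + (-46 - 1722) = 6 - 1768 = -1762)
M - d = -1567 - 1*(-1762) = -1567 + 1762 = 195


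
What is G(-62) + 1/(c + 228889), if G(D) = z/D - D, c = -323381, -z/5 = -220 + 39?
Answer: 138855963/2929252 ≈ 47.403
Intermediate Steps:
z = 905 (z = -5*(-220 + 39) = -5*(-181) = 905)
G(D) = -D + 905/D (G(D) = 905/D - D = -D + 905/D)
G(-62) + 1/(c + 228889) = (-1*(-62) + 905/(-62)) + 1/(-323381 + 228889) = (62 + 905*(-1/62)) + 1/(-94492) = (62 - 905/62) - 1/94492 = 2939/62 - 1/94492 = 138855963/2929252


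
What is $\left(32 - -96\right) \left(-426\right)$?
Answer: $-54528$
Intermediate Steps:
$\left(32 - -96\right) \left(-426\right) = \left(32 + 96\right) \left(-426\right) = 128 \left(-426\right) = -54528$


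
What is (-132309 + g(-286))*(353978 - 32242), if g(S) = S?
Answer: -42660584920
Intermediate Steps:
(-132309 + g(-286))*(353978 - 32242) = (-132309 - 286)*(353978 - 32242) = -132595*321736 = -42660584920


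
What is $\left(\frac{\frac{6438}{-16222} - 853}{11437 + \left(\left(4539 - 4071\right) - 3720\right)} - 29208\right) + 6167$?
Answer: $- \frac{1529665156837}{66388535} \approx -23041.0$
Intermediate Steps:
$\left(\frac{\frac{6438}{-16222} - 853}{11437 + \left(\left(4539 - 4071\right) - 3720\right)} - 29208\right) + 6167 = \left(\frac{6438 \left(- \frac{1}{16222}\right) - 853}{11437 + \left(468 - 3720\right)} - 29208\right) + 6167 = \left(\frac{- \frac{3219}{8111} - 853}{11437 - 3252} - 29208\right) + 6167 = \left(- \frac{6921902}{8111 \cdot 8185} - 29208\right) + 6167 = \left(\left(- \frac{6921902}{8111}\right) \frac{1}{8185} - 29208\right) + 6167 = \left(- \frac{6921902}{66388535} - 29208\right) + 6167 = - \frac{1939083252182}{66388535} + 6167 = - \frac{1529665156837}{66388535}$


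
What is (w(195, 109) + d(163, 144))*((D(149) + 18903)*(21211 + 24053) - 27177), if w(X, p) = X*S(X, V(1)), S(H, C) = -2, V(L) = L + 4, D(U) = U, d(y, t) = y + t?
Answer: -71574431733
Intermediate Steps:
d(y, t) = t + y
V(L) = 4 + L
w(X, p) = -2*X (w(X, p) = X*(-2) = -2*X)
(w(195, 109) + d(163, 144))*((D(149) + 18903)*(21211 + 24053) - 27177) = (-2*195 + (144 + 163))*((149 + 18903)*(21211 + 24053) - 27177) = (-390 + 307)*(19052*45264 - 27177) = -83*(862369728 - 27177) = -83*862342551 = -71574431733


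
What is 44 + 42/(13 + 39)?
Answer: 1165/26 ≈ 44.808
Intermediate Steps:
44 + 42/(13 + 39) = 44 + 42/52 = 44 + 42*(1/52) = 44 + 21/26 = 1165/26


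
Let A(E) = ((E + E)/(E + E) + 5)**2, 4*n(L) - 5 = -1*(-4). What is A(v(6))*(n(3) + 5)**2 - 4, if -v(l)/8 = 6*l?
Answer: 7553/4 ≈ 1888.3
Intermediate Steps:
v(l) = -48*l
n(L) = 9/4 (n(L) = 5/4 + (-1*(-4))/4 = 5/4 + (1/4)*4 = 5/4 + 1 = 9/4)
A(E) = 36 (A(E) = ((2*E)/((2*E)) + 5)**2 = ((2*E)*(1/(2*E)) + 5)**2 = (1 + 5)**2 = 6**2 = 36)
A(v(6))*(n(3) + 5)**2 - 4 = 36*(9/4 + 5)**2 - 4 = 36*(29/4)**2 - 4 = 36*(841/16) - 4 = 7569/4 - 4 = 7553/4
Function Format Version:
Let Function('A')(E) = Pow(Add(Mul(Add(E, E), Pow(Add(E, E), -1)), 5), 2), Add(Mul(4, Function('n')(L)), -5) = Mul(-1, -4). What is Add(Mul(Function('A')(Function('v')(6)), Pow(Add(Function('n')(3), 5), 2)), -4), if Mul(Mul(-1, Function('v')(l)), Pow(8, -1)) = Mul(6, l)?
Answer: Rational(7553, 4) ≈ 1888.3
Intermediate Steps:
Function('v')(l) = Mul(-48, l) (Function('v')(l) = Mul(-8, Mul(6, l)) = Mul(-48, l))
Function('n')(L) = Rational(9, 4) (Function('n')(L) = Add(Rational(5, 4), Mul(Rational(1, 4), Mul(-1, -4))) = Add(Rational(5, 4), Mul(Rational(1, 4), 4)) = Add(Rational(5, 4), 1) = Rational(9, 4))
Function('A')(E) = 36 (Function('A')(E) = Pow(Add(Mul(Mul(2, E), Pow(Mul(2, E), -1)), 5), 2) = Pow(Add(Mul(Mul(2, E), Mul(Rational(1, 2), Pow(E, -1))), 5), 2) = Pow(Add(1, 5), 2) = Pow(6, 2) = 36)
Add(Mul(Function('A')(Function('v')(6)), Pow(Add(Function('n')(3), 5), 2)), -4) = Add(Mul(36, Pow(Add(Rational(9, 4), 5), 2)), -4) = Add(Mul(36, Pow(Rational(29, 4), 2)), -4) = Add(Mul(36, Rational(841, 16)), -4) = Add(Rational(7569, 4), -4) = Rational(7553, 4)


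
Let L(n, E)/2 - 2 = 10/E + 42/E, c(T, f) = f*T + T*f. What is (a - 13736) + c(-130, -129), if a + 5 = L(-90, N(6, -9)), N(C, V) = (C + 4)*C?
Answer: 297071/15 ≈ 19805.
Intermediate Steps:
N(C, V) = C*(4 + C) (N(C, V) = (4 + C)*C = C*(4 + C))
c(T, f) = 2*T*f (c(T, f) = T*f + T*f = 2*T*f)
L(n, E) = 4 + 104/E (L(n, E) = 4 + 2*(10/E + 42/E) = 4 + 2*(52/E) = 4 + 104/E)
a = 11/15 (a = -5 + (4 + 104/((6*(4 + 6)))) = -5 + (4 + 104/((6*10))) = -5 + (4 + 104/60) = -5 + (4 + 104*(1/60)) = -5 + (4 + 26/15) = -5 + 86/15 = 11/15 ≈ 0.73333)
(a - 13736) + c(-130, -129) = (11/15 - 13736) + 2*(-130)*(-129) = -206029/15 + 33540 = 297071/15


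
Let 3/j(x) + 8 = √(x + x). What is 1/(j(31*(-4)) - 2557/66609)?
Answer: -53207269200/16715361947 + 8873517762*I*√62/16715361947 ≈ -3.1831 + 4.18*I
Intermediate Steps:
j(x) = 3/(-8 + √2*√x) (j(x) = 3/(-8 + √(x + x)) = 3/(-8 + √(2*x)) = 3/(-8 + √2*√x))
1/(j(31*(-4)) - 2557/66609) = 1/(3/(-8 + √2*√(31*(-4))) - 2557/66609) = 1/(3/(-8 + √2*√(-124)) - 2557*1/66609) = 1/(3/(-8 + √2*(2*I*√31)) - 2557/66609) = 1/(3/(-8 + 2*I*√62) - 2557/66609) = 1/(-2557/66609 + 3/(-8 + 2*I*√62))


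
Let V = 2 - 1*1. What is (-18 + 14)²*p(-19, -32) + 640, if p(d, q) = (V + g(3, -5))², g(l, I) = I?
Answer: 896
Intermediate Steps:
V = 1 (V = 2 - 1 = 1)
p(d, q) = 16 (p(d, q) = (1 - 5)² = (-4)² = 16)
(-18 + 14)²*p(-19, -32) + 640 = (-18 + 14)²*16 + 640 = (-4)²*16 + 640 = 16*16 + 640 = 256 + 640 = 896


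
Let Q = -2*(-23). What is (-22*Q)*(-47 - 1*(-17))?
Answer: 30360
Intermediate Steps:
Q = 46
(-22*Q)*(-47 - 1*(-17)) = (-22*46)*(-47 - 1*(-17)) = -1012*(-47 + 17) = -1012*(-30) = 30360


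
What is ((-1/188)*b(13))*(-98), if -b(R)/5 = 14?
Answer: -1715/47 ≈ -36.489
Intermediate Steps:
b(R) = -70 (b(R) = -5*14 = -70)
((-1/188)*b(13))*(-98) = (-1/188*(-70))*(-98) = (-1*1/188*(-70))*(-98) = -1/188*(-70)*(-98) = (35/94)*(-98) = -1715/47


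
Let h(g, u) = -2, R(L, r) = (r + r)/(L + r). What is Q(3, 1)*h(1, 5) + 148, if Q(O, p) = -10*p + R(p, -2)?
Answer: 160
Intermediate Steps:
R(L, r) = 2*r/(L + r) (R(L, r) = (2*r)/(L + r) = 2*r/(L + r))
Q(O, p) = -10*p - 4/(-2 + p) (Q(O, p) = -10*p + 2*(-2)/(p - 2) = -10*p + 2*(-2)/(-2 + p) = -10*p - 4/(-2 + p))
Q(3, 1)*h(1, 5) + 148 = (2*(-2 - 5*1*(-2 + 1))/(-2 + 1))*(-2) + 148 = (2*(-2 - 5*1*(-1))/(-1))*(-2) + 148 = (2*(-1)*(-2 + 5))*(-2) + 148 = (2*(-1)*3)*(-2) + 148 = -6*(-2) + 148 = 12 + 148 = 160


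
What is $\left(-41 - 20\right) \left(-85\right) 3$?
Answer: $15555$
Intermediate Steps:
$\left(-41 - 20\right) \left(-85\right) 3 = \left(-61\right) \left(-85\right) 3 = 5185 \cdot 3 = 15555$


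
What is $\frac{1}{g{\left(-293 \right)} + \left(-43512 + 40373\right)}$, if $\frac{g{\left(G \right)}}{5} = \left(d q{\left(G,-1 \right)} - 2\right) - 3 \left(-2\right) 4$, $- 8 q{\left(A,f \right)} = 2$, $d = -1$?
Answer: $- \frac{4}{12111} \approx -0.00033028$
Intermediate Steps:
$q{\left(A,f \right)} = - \frac{1}{4}$ ($q{\left(A,f \right)} = \left(- \frac{1}{8}\right) 2 = - \frac{1}{4}$)
$g{\left(G \right)} = \frac{445}{4}$ ($g{\left(G \right)} = 5 \left(\left(\left(-1\right) \left(- \frac{1}{4}\right) - 2\right) - 3 \left(-2\right) 4\right) = 5 \left(\left(\frac{1}{4} - 2\right) - \left(-6\right) 4\right) = 5 \left(- \frac{7}{4} - -24\right) = 5 \left(- \frac{7}{4} + 24\right) = 5 \cdot \frac{89}{4} = \frac{445}{4}$)
$\frac{1}{g{\left(-293 \right)} + \left(-43512 + 40373\right)} = \frac{1}{\frac{445}{4} + \left(-43512 + 40373\right)} = \frac{1}{\frac{445}{4} - 3139} = \frac{1}{- \frac{12111}{4}} = - \frac{4}{12111}$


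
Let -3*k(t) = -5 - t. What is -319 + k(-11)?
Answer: -321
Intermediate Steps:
k(t) = 5/3 + t/3 (k(t) = -(-5 - t)/3 = 5/3 + t/3)
-319 + k(-11) = -319 + (5/3 + (⅓)*(-11)) = -319 + (5/3 - 11/3) = -319 - 2 = -321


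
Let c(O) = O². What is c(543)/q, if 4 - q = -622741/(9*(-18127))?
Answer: 48102550407/29831 ≈ 1.6125e+6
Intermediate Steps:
q = 29831/163143 (q = 4 - (-622741)/(9*(-18127)) = 4 - (-622741)/(-163143) = 4 - (-622741)*(-1)/163143 = 4 - 1*622741/163143 = 4 - 622741/163143 = 29831/163143 ≈ 0.18285)
c(543)/q = 543²/(29831/163143) = 294849*(163143/29831) = 48102550407/29831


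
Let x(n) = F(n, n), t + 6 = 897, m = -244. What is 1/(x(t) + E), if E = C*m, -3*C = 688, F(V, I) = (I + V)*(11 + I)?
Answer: 3/4989964 ≈ 6.0121e-7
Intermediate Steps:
t = 891 (t = -6 + 897 = 891)
F(V, I) = (11 + I)*(I + V)
C = -688/3 (C = -⅓*688 = -688/3 ≈ -229.33)
x(n) = 2*n² + 22*n (x(n) = n² + 11*n + 11*n + n*n = n² + 11*n + 11*n + n² = 2*n² + 22*n)
E = 167872/3 (E = -688/3*(-244) = 167872/3 ≈ 55957.)
1/(x(t) + E) = 1/(2*891*(11 + 891) + 167872/3) = 1/(2*891*902 + 167872/3) = 1/(1607364 + 167872/3) = 1/(4989964/3) = 3/4989964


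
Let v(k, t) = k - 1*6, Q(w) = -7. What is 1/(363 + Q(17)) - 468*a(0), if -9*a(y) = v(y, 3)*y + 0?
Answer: 1/356 ≈ 0.0028090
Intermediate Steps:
v(k, t) = -6 + k (v(k, t) = k - 6 = -6 + k)
a(y) = -y*(-6 + y)/9 (a(y) = -((-6 + y)*y + 0)/9 = -(y*(-6 + y) + 0)/9 = -y*(-6 + y)/9)
1/(363 + Q(17)) - 468*a(0) = 1/(363 - 7) - 52*0*(6 - 1*0) = 1/356 - 52*0*(6 + 0) = 1/356 - 52*0*6 = 1/356 - 468*0 = 1/356 + 0 = 1/356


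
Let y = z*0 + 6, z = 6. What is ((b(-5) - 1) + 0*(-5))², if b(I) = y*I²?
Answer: 22201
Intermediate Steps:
y = 6 (y = 6*0 + 6 = 0 + 6 = 6)
b(I) = 6*I²
((b(-5) - 1) + 0*(-5))² = ((6*(-5)² - 1) + 0*(-5))² = ((6*25 - 1) + 0)² = ((150 - 1) + 0)² = (149 + 0)² = 149² = 22201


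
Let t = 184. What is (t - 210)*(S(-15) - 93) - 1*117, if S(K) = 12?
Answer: 1989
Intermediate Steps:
(t - 210)*(S(-15) - 93) - 1*117 = (184 - 210)*(12 - 93) - 1*117 = -26*(-81) - 117 = 2106 - 117 = 1989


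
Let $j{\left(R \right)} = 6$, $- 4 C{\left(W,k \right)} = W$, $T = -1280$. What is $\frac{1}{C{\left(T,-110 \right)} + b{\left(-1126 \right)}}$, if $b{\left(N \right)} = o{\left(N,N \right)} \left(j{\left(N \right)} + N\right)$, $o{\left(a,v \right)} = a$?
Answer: $\frac{1}{1261440} \approx 7.9274 \cdot 10^{-7}$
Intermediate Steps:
$C{\left(W,k \right)} = - \frac{W}{4}$
$b{\left(N \right)} = N \left(6 + N\right)$
$\frac{1}{C{\left(T,-110 \right)} + b{\left(-1126 \right)}} = \frac{1}{\left(- \frac{1}{4}\right) \left(-1280\right) - 1126 \left(6 - 1126\right)} = \frac{1}{320 - -1261120} = \frac{1}{320 + 1261120} = \frac{1}{1261440}$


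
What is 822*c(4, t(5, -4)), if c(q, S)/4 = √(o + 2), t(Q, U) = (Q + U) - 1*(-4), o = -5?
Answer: 3288*I*√3 ≈ 5695.0*I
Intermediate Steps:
t(Q, U) = 4 + Q + U (t(Q, U) = (Q + U) + 4 = 4 + Q + U)
c(q, S) = 4*I*√3 (c(q, S) = 4*√(-5 + 2) = 4*√(-3) = 4*(I*√3) = 4*I*√3)
822*c(4, t(5, -4)) = 822*(4*I*√3) = 3288*I*√3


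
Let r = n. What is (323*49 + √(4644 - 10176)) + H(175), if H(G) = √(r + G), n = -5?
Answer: 15827 + √170 + 2*I*√1383 ≈ 15840.0 + 74.377*I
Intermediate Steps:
r = -5
H(G) = √(-5 + G)
(323*49 + √(4644 - 10176)) + H(175) = (323*49 + √(4644 - 10176)) + √(-5 + 175) = (15827 + √(-5532)) + √170 = (15827 + 2*I*√1383) + √170 = 15827 + √170 + 2*I*√1383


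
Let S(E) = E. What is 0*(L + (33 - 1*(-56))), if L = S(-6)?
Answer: 0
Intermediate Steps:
L = -6
0*(L + (33 - 1*(-56))) = 0*(-6 + (33 - 1*(-56))) = 0*(-6 + (33 + 56)) = 0*(-6 + 89) = 0*83 = 0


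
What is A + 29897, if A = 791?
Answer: 30688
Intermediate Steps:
A + 29897 = 791 + 29897 = 30688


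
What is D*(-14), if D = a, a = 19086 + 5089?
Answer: -338450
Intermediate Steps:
a = 24175
D = 24175
D*(-14) = 24175*(-14) = -338450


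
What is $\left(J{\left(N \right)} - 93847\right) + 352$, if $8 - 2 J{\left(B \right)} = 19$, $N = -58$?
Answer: $- \frac{187001}{2} \approx -93501.0$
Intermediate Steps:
$J{\left(B \right)} = - \frac{11}{2}$ ($J{\left(B \right)} = 4 - \frac{19}{2} = - \frac{11}{2}$)
$\left(J{\left(N \right)} - 93847\right) + 352 = \left(- \frac{11}{2} - 93847\right) + 352 = - \frac{187705}{2} + 352 = - \frac{187001}{2}$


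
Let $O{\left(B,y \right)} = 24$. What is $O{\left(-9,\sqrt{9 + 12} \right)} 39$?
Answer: $936$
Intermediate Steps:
$O{\left(-9,\sqrt{9 + 12} \right)} 39 = 24 \cdot 39 = 936$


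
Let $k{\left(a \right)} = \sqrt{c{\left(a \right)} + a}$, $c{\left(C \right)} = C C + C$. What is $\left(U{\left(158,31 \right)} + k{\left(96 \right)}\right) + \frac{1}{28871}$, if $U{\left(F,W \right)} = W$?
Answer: $\frac{895002}{28871} + 56 \sqrt{3} \approx 127.99$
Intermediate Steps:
$c{\left(C \right)} = C + C^{2}$ ($c{\left(C \right)} = C^{2} + C = C + C^{2}$)
$k{\left(a \right)} = \sqrt{a + a \left(1 + a\right)}$ ($k{\left(a \right)} = \sqrt{a \left(1 + a\right) + a} = \sqrt{a + a \left(1 + a\right)}$)
$\left(U{\left(158,31 \right)} + k{\left(96 \right)}\right) + \frac{1}{28871} = \left(31 + \sqrt{96 \left(2 + 96\right)}\right) + \frac{1}{28871} = \left(31 + \sqrt{96 \cdot 98}\right) + \frac{1}{28871} = \left(31 + \sqrt{9408}\right) + \frac{1}{28871} = \left(31 + 56 \sqrt{3}\right) + \frac{1}{28871} = \frac{895002}{28871} + 56 \sqrt{3}$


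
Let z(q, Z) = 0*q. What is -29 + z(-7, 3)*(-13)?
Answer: -29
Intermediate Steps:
z(q, Z) = 0
-29 + z(-7, 3)*(-13) = -29 + 0*(-13) = -29 + 0 = -29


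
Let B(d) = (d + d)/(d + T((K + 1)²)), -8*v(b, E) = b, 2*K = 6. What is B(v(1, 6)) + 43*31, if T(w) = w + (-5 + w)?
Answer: 286593/215 ≈ 1333.0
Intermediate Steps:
K = 3 (K = (½)*6 = 3)
v(b, E) = -b/8
T(w) = -5 + 2*w
B(d) = 2*d/(27 + d) (B(d) = (d + d)/(d + (-5 + 2*(3 + 1)²)) = (2*d)/(d + (-5 + 2*4²)) = (2*d)/(d + (-5 + 2*16)) = (2*d)/(d + (-5 + 32)) = (2*d)/(d + 27) = (2*d)/(27 + d) = 2*d/(27 + d))
B(v(1, 6)) + 43*31 = 2*(-⅛*1)/(27 - ⅛*1) + 43*31 = 2*(-⅛)/(27 - ⅛) + 1333 = 2*(-⅛)/(215/8) + 1333 = 2*(-⅛)*(8/215) + 1333 = -2/215 + 1333 = 286593/215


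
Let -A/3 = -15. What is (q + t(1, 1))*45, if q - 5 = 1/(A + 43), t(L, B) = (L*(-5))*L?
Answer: 45/88 ≈ 0.51136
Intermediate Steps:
A = 45 (A = -3*(-15) = 45)
t(L, B) = -5*L² (t(L, B) = (-5*L)*L = -5*L²)
q = 441/88 (q = 5 + 1/(45 + 43) = 5 + 1/88 = 441/88 ≈ 5.0114)
(q + t(1, 1))*45 = (441/88 - 5*1²)*45 = (441/88 - 5*1)*45 = (441/88 - 5)*45 = (1/88)*45 = 45/88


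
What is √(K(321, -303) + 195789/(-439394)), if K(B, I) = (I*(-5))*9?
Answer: √2632383705950994/439394 ≈ 116.77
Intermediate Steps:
K(B, I) = -45*I (K(B, I) = -5*I*9 = -45*I)
√(K(321, -303) + 195789/(-439394)) = √(-45*(-303) + 195789/(-439394)) = √(13635 + 195789*(-1/439394)) = √(13635 - 195789/439394) = √(5990941401/439394) = √2632383705950994/439394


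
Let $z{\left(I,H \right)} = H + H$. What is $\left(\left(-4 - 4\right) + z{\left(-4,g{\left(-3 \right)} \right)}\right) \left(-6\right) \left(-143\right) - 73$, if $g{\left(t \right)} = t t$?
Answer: $8507$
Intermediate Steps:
$g{\left(t \right)} = t^{2}$
$z{\left(I,H \right)} = 2 H$
$\left(\left(-4 - 4\right) + z{\left(-4,g{\left(-3 \right)} \right)}\right) \left(-6\right) \left(-143\right) - 73 = \left(\left(-4 - 4\right) + 2 \left(-3\right)^{2}\right) \left(-6\right) \left(-143\right) - 73 = \left(-8 + 2 \cdot 9\right) \left(-6\right) \left(-143\right) - 73 = \left(-8 + 18\right) \left(-6\right) \left(-143\right) - 73 = 10 \left(-6\right) \left(-143\right) - 73 = \left(-60\right) \left(-143\right) - 73 = 8580 - 73 = 8507$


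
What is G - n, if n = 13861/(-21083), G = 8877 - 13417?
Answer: -95702959/21083 ≈ -4539.3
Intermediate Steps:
G = -4540
n = -13861/21083 (n = 13861*(-1/21083) = -13861/21083 ≈ -0.65745)
G - n = -4540 - 1*(-13861/21083) = -4540 + 13861/21083 = -95702959/21083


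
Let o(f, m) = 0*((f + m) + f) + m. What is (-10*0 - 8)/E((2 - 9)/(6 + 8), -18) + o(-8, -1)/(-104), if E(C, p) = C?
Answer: 1665/104 ≈ 16.010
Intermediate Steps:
o(f, m) = m (o(f, m) = 0*(m + 2*f) + m = 0 + m = m)
(-10*0 - 8)/E((2 - 9)/(6 + 8), -18) + o(-8, -1)/(-104) = (-10*0 - 8)/(((2 - 9)/(6 + 8))) - 1/(-104) = (0 - 8)/((-7/14)) - 1*(-1/104) = -8/((-7*1/14)) + 1/104 = -8/(-½) + 1/104 = -8*(-2) + 1/104 = 16 + 1/104 = 1665/104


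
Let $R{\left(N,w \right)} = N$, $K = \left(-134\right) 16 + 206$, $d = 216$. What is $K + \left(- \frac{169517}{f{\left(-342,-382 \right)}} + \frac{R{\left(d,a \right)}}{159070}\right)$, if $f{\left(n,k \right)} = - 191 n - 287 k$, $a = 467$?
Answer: $- \frac{26980976780827}{13915125460} \approx -1939.0$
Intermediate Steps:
$K = -1938$ ($K = -2144 + 206 = -1938$)
$f{\left(n,k \right)} = - 287 k - 191 n$
$K + \left(- \frac{169517}{f{\left(-342,-382 \right)}} + \frac{R{\left(d,a \right)}}{159070}\right) = -1938 + \left(- \frac{169517}{\left(-287\right) \left(-382\right) - -65322} + \frac{216}{159070}\right) = -1938 + \left(- \frac{169517}{109634 + 65322} + 216 \cdot \frac{1}{159070}\right) = -1938 + \left(- \frac{169517}{174956} + \frac{108}{79535}\right) = -1938 - \frac{13463639347}{13915125460} = - \frac{26980976780827}{13915125460}$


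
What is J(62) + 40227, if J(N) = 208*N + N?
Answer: 53185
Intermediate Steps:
J(N) = 209*N
J(62) + 40227 = 209*62 + 40227 = 12958 + 40227 = 53185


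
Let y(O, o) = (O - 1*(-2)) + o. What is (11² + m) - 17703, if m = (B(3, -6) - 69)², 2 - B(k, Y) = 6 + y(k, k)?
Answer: -11021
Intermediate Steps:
y(O, o) = 2 + O + o (y(O, o) = (O + 2) + o = (2 + O) + o = 2 + O + o)
B(k, Y) = -6 - 2*k (B(k, Y) = 2 - (6 + (2 + k + k)) = 2 - (6 + (2 + 2*k)) = 2 - (8 + 2*k) = 2 + (-8 - 2*k) = -6 - 2*k)
m = 6561 (m = ((-6 - 2*3) - 69)² = ((-6 - 6) - 69)² = (-12 - 69)² = (-81)² = 6561)
(11² + m) - 17703 = (11² + 6561) - 17703 = (121 + 6561) - 17703 = 6682 - 17703 = -11021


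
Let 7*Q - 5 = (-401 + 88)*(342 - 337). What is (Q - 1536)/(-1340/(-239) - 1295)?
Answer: 2942568/2157155 ≈ 1.3641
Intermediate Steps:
Q = -1560/7 (Q = 5/7 + ((-401 + 88)*(342 - 337))/7 = 5/7 + (-313*5)/7 = 5/7 + (1/7)*(-1565) = 5/7 - 1565/7 = -1560/7 ≈ -222.86)
(Q - 1536)/(-1340/(-239) - 1295) = (-1560/7 - 1536)/(-1340/(-239) - 1295) = -12312/(7*(-1340*(-1/239) - 1295)) = -12312/(7*(1340/239 - 1295)) = -12312/(7*(-308165/239)) = -12312/7*(-239/308165) = 2942568/2157155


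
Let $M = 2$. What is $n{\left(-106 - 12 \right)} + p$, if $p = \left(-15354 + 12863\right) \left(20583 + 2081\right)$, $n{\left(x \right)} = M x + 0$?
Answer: $-56456260$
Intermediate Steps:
$n{\left(x \right)} = 2 x$ ($n{\left(x \right)} = 2 x + 0 = 2 x$)
$p = -56456024$ ($p = \left(-2491\right) 22664 = -56456024$)
$n{\left(-106 - 12 \right)} + p = 2 \left(-106 - 12\right) - 56456024 = 2 \left(-118\right) - 56456024 = -236 - 56456024 = -56456260$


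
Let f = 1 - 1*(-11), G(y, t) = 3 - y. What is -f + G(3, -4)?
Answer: -12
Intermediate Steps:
f = 12 (f = 1 + 11 = 12)
-f + G(3, -4) = -1*12 + (3 - 1*3) = -12 + (3 - 3) = -12 + 0 = -12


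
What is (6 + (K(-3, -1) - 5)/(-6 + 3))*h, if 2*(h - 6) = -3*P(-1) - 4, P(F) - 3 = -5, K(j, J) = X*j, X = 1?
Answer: 182/3 ≈ 60.667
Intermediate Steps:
K(j, J) = j (K(j, J) = 1*j = j)
P(F) = -2 (P(F) = 3 - 5 = -2)
h = 7 (h = 6 + (-3*(-2) - 4)/2 = 6 + (6 - 4)/2 = 6 + (½)*2 = 6 + 1 = 7)
(6 + (K(-3, -1) - 5)/(-6 + 3))*h = (6 + (-3 - 5)/(-6 + 3))*7 = (6 - 8/(-3))*7 = (6 - 8*(-⅓))*7 = (6 + 8/3)*7 = (26/3)*7 = 182/3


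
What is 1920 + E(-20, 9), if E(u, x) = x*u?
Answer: 1740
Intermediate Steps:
E(u, x) = u*x
1920 + E(-20, 9) = 1920 - 20*9 = 1920 - 180 = 1740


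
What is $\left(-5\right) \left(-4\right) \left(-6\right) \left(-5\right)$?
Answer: $600$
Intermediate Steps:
$\left(-5\right) \left(-4\right) \left(-6\right) \left(-5\right) = 20 \left(-6\right) \left(-5\right) = \left(-120\right) \left(-5\right) = 600$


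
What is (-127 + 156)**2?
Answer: 841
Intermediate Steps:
(-127 + 156)**2 = 29**2 = 841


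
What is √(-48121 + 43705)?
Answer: 8*I*√69 ≈ 66.453*I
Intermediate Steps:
√(-48121 + 43705) = √(-4416) = 8*I*√69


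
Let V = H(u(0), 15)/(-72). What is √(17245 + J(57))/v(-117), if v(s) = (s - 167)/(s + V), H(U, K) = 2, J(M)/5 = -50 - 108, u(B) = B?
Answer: 4213*√16455/10224 ≈ 52.859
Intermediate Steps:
J(M) = -790 (J(M) = 5*(-50 - 108) = 5*(-158) = -790)
V = -1/36 (V = 2/(-72) = 2*(-1/72) = -1/36 ≈ -0.027778)
v(s) = (-167 + s)/(-1/36 + s) (v(s) = (s - 167)/(s - 1/36) = (-167 + s)/(-1/36 + s))
√(17245 + J(57))/v(-117) = √(17245 - 790)/((36*(-167 - 117)/(-1 + 36*(-117)))) = √16455/((36*(-284)/(-1 - 4212))) = √16455/((36*(-284)/(-4213))) = √16455/((36*(-1/4213)*(-284))) = √16455/(10224/4213) = √16455*(4213/10224) = 4213*√16455/10224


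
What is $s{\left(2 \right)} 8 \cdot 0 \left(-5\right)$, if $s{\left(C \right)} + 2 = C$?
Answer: $0$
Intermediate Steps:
$s{\left(C \right)} = -2 + C$
$s{\left(2 \right)} 8 \cdot 0 \left(-5\right) = \left(-2 + 2\right) 8 \cdot 0 \left(-5\right) = 0 \cdot 0 \left(-5\right) = 0 \cdot 0 = 0$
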